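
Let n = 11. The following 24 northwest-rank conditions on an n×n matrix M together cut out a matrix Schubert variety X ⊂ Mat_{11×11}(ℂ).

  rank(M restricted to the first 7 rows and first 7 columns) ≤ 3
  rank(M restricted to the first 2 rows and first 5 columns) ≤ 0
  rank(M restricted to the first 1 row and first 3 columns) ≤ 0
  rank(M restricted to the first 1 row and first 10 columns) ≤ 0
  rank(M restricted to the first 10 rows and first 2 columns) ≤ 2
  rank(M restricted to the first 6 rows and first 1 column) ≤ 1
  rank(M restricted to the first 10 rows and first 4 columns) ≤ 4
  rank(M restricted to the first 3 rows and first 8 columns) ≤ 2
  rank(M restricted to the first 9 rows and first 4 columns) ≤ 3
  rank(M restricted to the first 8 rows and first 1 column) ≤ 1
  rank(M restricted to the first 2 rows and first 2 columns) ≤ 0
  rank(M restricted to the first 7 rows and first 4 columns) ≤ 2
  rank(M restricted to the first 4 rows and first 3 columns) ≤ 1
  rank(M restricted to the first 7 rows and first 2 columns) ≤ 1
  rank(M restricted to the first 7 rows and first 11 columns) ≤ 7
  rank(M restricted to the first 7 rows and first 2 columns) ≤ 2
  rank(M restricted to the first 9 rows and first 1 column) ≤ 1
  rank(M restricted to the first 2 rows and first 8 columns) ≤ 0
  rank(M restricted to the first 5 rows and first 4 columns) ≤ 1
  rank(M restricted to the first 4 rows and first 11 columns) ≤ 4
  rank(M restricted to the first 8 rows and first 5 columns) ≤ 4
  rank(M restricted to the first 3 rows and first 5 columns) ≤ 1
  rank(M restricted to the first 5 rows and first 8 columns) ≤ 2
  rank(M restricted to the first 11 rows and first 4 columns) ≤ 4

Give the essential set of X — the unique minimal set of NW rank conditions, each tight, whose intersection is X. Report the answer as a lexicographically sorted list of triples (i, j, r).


Propagating the 24 rank bounds to every northwest block:

  0 | 0 | 0 | 0 | 0 | 0 | 0 | 0 | 0 | 0 | 1
  0 | 0 | 0 | 0 | 0 | 0 | 0 | 0 | 1 | 1 | 2
  1 | 1 | 1 | 1 | 1 | 1 | 1 | 1 | 2 | 2 | 3
  1 | 1 | 1 | 1 | 2 | 2 | 2 | 2 | 3 | 3 | 4
  1 | 1 | 1 | 1 | 2 | 2 | 2 | 2 | 3 | 4 | 5
  1 | 1 | 2 | 2 | 3 | 3 | 3 | 3 | 4 | 5 | 6
  1 | 1 | 2 | 2 | 3 | 3 | 3 | 4 | 5 | 6 | 7
  1 | 2 | 3 | 3 | 4 | 4 | 4 | 5 | 6 | 7 | 8
  1 | 2 | 3 | 3 | 4 | 5 | 5 | 6 | 7 | 8 | 9
  1 | 2 | 3 | 4 | 5 | 6 | 6 | 7 | 8 | 9 | 10
  1 | 2 | 3 | 4 | 5 | 6 | 7 | 8 | 9 | 10 | 11

reading off 1-entries of Δ²R: w = (11, 9, 1, 5, 10, 3, 8, 2, 6, 4, 7).

ℓ(w)=33; the 8 essential cells (i,j,r):

[(1, 10, 0), (2, 8, 0), (5, 4, 1), (5, 8, 2), (7, 2, 1), (7, 4, 2), (7, 7, 3), (9, 4, 3)]


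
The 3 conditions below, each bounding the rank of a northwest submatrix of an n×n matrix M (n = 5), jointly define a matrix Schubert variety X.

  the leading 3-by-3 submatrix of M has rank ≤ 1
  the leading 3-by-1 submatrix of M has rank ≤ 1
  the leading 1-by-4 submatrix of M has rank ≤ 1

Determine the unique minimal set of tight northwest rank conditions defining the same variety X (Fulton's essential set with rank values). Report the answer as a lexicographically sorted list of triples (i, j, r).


Rank table r_w(5×5) implied by the 3 constraints:

  1, 1, 1, 1, 1
  1, 1, 1, 2, 2
  1, 1, 1, 2, 3
  1, 2, 2, 3, 4
  1, 2, 3, 4, 5

the unique w with this rank table is (1, 4, 5, 2, 3).

|D(w)|=4, |Ess(w)|=1:

[(3, 3, 1)]


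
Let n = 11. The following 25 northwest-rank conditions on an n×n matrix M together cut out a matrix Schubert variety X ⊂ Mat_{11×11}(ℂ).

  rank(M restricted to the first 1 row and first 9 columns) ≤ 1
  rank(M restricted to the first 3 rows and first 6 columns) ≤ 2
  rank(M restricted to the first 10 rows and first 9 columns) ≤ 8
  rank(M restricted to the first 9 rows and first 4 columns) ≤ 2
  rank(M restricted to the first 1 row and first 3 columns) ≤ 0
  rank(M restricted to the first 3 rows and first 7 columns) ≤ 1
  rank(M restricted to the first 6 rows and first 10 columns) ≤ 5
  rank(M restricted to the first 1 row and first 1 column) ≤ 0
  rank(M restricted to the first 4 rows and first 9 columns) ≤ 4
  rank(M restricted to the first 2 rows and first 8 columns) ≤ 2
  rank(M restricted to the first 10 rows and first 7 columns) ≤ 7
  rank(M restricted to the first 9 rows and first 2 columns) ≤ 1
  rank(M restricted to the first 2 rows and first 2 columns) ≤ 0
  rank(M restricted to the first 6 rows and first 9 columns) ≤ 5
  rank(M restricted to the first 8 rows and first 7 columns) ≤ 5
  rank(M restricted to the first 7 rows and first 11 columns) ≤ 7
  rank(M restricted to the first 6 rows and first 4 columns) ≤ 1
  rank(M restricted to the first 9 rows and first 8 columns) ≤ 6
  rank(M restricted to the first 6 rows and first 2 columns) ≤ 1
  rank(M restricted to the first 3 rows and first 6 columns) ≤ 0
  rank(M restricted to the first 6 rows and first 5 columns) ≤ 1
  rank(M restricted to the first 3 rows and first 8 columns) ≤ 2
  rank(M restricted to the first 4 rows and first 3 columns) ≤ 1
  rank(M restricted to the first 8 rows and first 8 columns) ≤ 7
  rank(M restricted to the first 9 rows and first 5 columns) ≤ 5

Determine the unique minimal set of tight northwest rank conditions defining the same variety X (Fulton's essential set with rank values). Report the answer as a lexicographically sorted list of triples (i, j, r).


Rank table r_w(11×11) implied by the 25 constraints:

  i=1: 0, 0, 0, 0, 0, 0, 1, 1, 1, 1, 1
  i=2: 0, 0, 0, 0, 0, 0, 1, 2, 2, 2, 2
  i=3: 0, 0, 0, 0, 0, 0, 1, 2, 3, 3, 3
  i=4: 1, 1, 1, 1, 1, 1, 2, 3, 4, 4, 4
  i=5: 1, 1, 1, 1, 1, 2, 3, 4, 5, 5, 5
  i=6: 1, 1, 1, 1, 1, 2, 3, 4, 5, 5, 6
  i=7: 1, 1, 2, 2, 2, 3, 4, 5, 6, 6, 7
  i=8: 1, 1, 2, 2, 3, 4, 5, 6, 7, 7, 8
  i=9: 1, 1, 2, 2, 3, 4, 5, 6, 7, 8, 9
  i=10: 1, 2, 3, 3, 4, 5, 6, 7, 8, 9, 10
  i=11: 1, 2, 3, 4, 5, 6, 7, 8, 9, 10, 11

reading off 1-entries of Δ²R: w = (7, 8, 9, 1, 6, 11, 3, 5, 10, 2, 4).

D(w) has 32 cells with 5 SE-corners; essential set:

[(3, 6, 0), (6, 5, 1), (6, 10, 5), (9, 2, 1), (9, 4, 2)]


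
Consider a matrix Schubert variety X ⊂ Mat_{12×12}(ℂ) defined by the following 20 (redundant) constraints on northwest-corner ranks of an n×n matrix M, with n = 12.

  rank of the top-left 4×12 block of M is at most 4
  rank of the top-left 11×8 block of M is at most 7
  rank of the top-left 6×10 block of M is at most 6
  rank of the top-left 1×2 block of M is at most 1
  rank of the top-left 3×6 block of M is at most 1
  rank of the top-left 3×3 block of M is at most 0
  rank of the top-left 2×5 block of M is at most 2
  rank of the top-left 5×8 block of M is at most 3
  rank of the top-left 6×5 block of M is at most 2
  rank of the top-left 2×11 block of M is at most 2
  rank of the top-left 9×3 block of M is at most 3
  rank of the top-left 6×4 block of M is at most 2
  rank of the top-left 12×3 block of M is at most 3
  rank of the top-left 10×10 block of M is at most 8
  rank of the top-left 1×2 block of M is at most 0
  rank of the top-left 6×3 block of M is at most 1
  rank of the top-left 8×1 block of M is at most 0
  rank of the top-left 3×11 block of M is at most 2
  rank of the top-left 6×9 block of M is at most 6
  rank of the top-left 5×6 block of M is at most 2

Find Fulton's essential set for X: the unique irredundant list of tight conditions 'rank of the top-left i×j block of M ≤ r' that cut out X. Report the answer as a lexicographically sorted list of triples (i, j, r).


Reconstructing r_w from the 20 given conditions:

  row 1: 0  0  0  1  1  1  1  1  1  1  1  1
  row 2: 0  0  0  1  1  1  2  2  2  2  2  2
  row 3: 0  0  0  1  1  1  2  2  2  2  2  3
  row 4: 0  1  1  2  2  2  3  3  3  3  3  4
  row 5: 0  1  1  2  2  2  3  3  4  4  4  5
  row 6: 0  1  1  2  2  3  4  4  5  5  5  6
  row 7: 0  1  2  3  3  4  5  5  6  6  6  7
  row 8: 0  1  2  3  4  5  6  6  7  7  7  8
  row 9: 1  2  3  4  5  6  7  7  8  8  8  9
  row 10: 1  2  3  4  5  6  7  7  8  8  9  10
  row 11: 1  2  3  4  5  6  7  7  8  9  10  11
  row 12: 1  2  3  4  5  6  7  8  9  10  11  12

giving w = (4, 7, 12, 2, 9, 6, 3, 5, 1, 11, 10, 8) via Δ²R.

D(w) has 31 cells with 10 SE-corners; essential set:

[(3, 3, 0), (3, 6, 1), (3, 11, 2), (5, 6, 2), (5, 8, 3), (6, 3, 1), (6, 5, 2), (8, 1, 0), (10, 10, 8), (11, 8, 7)]


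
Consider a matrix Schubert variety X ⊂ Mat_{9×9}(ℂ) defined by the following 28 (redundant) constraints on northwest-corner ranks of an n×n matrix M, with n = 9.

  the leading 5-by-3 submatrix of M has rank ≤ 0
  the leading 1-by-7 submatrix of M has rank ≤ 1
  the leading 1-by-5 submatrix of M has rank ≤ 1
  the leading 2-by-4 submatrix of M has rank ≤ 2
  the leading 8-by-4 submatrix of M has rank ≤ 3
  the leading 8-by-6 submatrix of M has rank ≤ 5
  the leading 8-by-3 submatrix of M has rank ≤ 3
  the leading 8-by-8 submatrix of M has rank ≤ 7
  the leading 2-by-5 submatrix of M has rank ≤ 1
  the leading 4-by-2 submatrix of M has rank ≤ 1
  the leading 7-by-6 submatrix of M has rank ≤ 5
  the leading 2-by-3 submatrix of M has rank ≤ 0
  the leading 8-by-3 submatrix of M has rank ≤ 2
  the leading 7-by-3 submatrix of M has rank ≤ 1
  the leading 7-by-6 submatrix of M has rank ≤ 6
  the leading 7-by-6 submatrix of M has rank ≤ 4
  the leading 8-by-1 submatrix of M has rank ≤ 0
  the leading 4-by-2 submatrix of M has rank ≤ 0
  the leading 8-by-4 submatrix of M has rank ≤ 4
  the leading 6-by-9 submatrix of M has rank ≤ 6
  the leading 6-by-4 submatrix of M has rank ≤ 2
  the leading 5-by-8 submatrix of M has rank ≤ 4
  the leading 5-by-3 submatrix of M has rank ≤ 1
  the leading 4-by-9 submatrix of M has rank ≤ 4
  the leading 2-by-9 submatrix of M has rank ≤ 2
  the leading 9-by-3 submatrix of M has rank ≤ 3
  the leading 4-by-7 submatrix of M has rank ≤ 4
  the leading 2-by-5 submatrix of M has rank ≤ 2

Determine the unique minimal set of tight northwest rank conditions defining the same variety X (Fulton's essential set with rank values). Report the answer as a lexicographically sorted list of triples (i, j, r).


Propagating the 28 rank bounds to every northwest block:

  0 | 0 | 0 | 1 | 1 | 1 | 1 | 1 | 1
  0 | 0 | 0 | 1 | 1 | 2 | 2 | 2 | 2
  0 | 0 | 0 | 1 | 2 | 3 | 3 | 3 | 3
  0 | 0 | 0 | 1 | 2 | 3 | 4 | 4 | 4
  0 | 0 | 0 | 1 | 2 | 3 | 4 | 4 | 5
  0 | 1 | 1 | 2 | 3 | 4 | 5 | 5 | 6
  0 | 1 | 1 | 2 | 3 | 4 | 5 | 6 | 7
  0 | 1 | 2 | 3 | 4 | 5 | 6 | 7 | 8
  1 | 2 | 3 | 4 | 5 | 6 | 7 | 8 | 9

so w = (4, 6, 5, 7, 9, 2, 8, 3, 1).

|D(w)|=21, |Ess(w)|=5:

[(2, 5, 1), (5, 3, 0), (5, 8, 4), (7, 3, 1), (8, 1, 0)]


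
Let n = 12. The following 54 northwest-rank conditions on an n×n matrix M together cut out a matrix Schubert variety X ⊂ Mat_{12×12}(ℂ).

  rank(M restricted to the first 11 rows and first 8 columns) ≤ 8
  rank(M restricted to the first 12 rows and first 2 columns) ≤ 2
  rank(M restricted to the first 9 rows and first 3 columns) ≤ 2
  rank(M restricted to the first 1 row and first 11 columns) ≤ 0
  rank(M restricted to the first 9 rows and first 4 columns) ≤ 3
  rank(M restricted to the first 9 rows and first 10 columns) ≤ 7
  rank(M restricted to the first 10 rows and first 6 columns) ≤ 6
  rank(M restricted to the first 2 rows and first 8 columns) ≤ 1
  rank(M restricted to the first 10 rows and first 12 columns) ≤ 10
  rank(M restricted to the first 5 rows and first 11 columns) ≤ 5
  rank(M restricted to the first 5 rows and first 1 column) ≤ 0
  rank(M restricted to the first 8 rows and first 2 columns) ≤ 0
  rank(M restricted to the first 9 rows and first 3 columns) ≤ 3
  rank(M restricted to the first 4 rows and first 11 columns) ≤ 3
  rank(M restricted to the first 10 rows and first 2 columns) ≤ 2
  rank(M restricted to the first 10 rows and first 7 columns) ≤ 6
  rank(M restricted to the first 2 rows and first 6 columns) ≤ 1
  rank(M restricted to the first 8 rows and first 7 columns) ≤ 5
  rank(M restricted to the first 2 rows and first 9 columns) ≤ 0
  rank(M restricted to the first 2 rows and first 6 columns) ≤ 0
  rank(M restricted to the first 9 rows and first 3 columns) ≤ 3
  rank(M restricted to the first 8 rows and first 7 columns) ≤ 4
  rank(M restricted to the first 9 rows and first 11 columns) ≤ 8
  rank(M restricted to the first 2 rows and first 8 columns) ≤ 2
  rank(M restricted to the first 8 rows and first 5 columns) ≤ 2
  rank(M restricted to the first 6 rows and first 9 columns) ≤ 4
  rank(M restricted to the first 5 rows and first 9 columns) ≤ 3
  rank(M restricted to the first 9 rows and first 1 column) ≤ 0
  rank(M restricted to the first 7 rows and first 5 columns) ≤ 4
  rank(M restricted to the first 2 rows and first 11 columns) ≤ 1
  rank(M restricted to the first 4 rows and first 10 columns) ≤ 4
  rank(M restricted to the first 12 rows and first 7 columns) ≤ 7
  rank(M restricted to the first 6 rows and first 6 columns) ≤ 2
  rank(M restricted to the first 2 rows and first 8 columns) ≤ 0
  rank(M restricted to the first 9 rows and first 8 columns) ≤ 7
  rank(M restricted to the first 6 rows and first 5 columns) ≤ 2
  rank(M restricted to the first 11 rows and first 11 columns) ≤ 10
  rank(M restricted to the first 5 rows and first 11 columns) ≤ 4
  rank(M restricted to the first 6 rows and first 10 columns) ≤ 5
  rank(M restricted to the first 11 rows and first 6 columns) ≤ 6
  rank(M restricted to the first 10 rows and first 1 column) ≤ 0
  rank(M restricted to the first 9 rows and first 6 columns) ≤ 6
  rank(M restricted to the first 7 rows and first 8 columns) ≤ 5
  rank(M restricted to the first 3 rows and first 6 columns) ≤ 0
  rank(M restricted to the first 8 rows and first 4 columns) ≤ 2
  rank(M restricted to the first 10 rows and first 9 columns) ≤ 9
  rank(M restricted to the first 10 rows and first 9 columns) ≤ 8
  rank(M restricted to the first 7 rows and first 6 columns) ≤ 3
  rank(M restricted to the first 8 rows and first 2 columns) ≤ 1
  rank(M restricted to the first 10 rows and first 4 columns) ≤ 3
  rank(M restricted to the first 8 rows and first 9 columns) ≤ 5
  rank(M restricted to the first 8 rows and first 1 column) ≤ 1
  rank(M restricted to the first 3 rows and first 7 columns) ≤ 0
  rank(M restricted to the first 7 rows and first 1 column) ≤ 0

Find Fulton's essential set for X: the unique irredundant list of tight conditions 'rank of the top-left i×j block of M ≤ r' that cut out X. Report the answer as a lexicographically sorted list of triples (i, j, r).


Reconstructing r_w from the 54 given conditions:

  R[1]: 0 | 0 | 0 | 0 | 0 | 0 | 0 | 0 | 0 | 0 | 0 | 1
  R[2]: 0 | 0 | 0 | 0 | 0 | 0 | 0 | 0 | 0 | 1 | 1 | 2
  R[3]: 0 | 0 | 0 | 0 | 0 | 0 | 0 | 1 | 1 | 2 | 2 | 3
  R[4]: 0 | 0 | 1 | 1 | 1 | 1 | 1 | 2 | 2 | 3 | 3 | 4
  R[5]: 0 | 0 | 1 | 2 | 2 | 2 | 2 | 3 | 3 | 4 | 4 | 5
  R[6]: 0 | 0 | 1 | 2 | 2 | 2 | 3 | 4 | 4 | 5 | 5 | 6
  R[7]: 0 | 0 | 1 | 2 | 2 | 3 | 4 | 5 | 5 | 6 | 6 | 7
  R[8]: 0 | 0 | 1 | 2 | 2 | 3 | 4 | 5 | 5 | 6 | 7 | 8
  R[9]: 0 | 1 | 2 | 3 | 3 | 4 | 5 | 6 | 6 | 7 | 8 | 9
  R[10]: 0 | 1 | 2 | 3 | 4 | 5 | 6 | 7 | 7 | 8 | 9 | 10
  R[11]: 1 | 2 | 3 | 4 | 5 | 6 | 7 | 8 | 8 | 9 | 10 | 11
  R[12]: 1 | 2 | 3 | 4 | 5 | 6 | 7 | 8 | 9 | 10 | 11 | 12

hence w(1..12) = (12, 10, 8, 3, 4, 7, 6, 11, 2, 5, 1, 9).

8 SE-corners of the 44-cell Rothe diagram give Ess(w):

[(1, 11, 0), (2, 9, 0), (3, 7, 0), (6, 6, 2), (8, 2, 0), (8, 5, 2), (8, 9, 5), (10, 1, 0)]


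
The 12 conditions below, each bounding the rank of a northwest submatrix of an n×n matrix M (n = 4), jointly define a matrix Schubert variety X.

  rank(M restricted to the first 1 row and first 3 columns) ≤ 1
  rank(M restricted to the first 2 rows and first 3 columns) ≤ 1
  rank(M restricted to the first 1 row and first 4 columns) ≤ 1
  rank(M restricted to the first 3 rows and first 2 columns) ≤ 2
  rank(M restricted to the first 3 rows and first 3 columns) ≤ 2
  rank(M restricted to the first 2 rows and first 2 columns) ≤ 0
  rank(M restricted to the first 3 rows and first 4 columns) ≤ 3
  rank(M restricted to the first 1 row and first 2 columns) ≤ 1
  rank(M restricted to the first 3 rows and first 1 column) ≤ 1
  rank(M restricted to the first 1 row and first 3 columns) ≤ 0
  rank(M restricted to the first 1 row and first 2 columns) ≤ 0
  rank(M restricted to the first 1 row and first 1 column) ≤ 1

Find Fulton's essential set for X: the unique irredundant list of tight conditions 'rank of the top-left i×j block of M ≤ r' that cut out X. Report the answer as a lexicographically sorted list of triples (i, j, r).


Recovering R(i,j) via the rank-extension bound from the 12 conditions:

  R[1]: 0, 0, 0, 1
  R[2]: 0, 0, 1, 2
  R[3]: 1, 1, 2, 3
  R[4]: 1, 2, 3, 4

giving w = (4, 3, 1, 2) via Δ²R.

Fulton essential set (2 of the 5 Rothe cells):

[(1, 3, 0), (2, 2, 0)]


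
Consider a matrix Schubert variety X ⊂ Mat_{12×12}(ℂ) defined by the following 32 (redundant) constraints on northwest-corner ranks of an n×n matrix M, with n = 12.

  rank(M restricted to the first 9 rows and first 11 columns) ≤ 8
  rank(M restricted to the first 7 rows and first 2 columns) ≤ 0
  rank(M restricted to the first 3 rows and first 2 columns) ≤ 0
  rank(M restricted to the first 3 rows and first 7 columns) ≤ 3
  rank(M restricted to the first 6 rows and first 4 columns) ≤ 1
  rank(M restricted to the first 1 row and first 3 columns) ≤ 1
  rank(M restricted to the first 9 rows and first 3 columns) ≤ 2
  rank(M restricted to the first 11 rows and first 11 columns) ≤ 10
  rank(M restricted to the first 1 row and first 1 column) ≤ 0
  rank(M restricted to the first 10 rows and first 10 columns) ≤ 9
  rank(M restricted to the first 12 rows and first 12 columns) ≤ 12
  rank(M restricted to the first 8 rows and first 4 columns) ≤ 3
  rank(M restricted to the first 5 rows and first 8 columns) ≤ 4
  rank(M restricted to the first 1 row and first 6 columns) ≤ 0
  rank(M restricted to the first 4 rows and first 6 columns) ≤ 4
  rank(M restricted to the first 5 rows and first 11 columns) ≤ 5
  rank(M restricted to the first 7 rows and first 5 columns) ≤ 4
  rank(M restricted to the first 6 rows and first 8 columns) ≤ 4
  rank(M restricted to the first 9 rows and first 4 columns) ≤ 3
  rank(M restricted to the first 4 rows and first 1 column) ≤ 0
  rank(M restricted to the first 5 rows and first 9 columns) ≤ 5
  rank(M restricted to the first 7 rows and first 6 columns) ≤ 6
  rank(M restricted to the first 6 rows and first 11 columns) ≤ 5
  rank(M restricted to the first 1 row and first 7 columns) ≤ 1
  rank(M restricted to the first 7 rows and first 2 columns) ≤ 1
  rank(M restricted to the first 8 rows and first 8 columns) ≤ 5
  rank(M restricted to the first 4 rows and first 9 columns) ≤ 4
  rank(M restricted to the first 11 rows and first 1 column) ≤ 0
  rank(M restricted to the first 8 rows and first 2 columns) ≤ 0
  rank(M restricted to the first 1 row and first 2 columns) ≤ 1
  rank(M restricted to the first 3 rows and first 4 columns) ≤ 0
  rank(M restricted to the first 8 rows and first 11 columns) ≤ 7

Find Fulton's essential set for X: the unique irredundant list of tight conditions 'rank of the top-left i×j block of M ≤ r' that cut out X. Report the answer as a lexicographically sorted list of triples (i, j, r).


Propagating the 32 rank bounds to every northwest block:

  i=1: 0 0 0 0 0 0 1 1 1 1 1 1
  i=2: 0 0 0 0 1 1 2 2 2 2 2 2
  i=3: 0 0 0 0 1 2 3 3 3 3 3 3
  i=4: 0 0 1 1 2 3 4 4 4 4 4 4
  i=5: 0 0 1 1 2 3 4 4 5 5 5 5
  i=6: 0 0 1 1 2 3 4 4 5 5 5 6
  i=7: 0 0 1 2 3 4 5 5 6 6 6 7
  i=8: 0 0 1 2 3 4 5 5 6 7 7 8
  i=9: 0 1 2 3 4 5 6 6 7 8 8 9
  i=10: 0 1 2 3 4 5 6 7 8 9 9 10
  i=11: 0 1 2 3 4 5 6 7 8 9 10 11
  i=12: 1 2 3 4 5 6 7 8 9 10 11 12

the unique w with this rank table is (7, 5, 6, 3, 9, 12, 4, 10, 2, 8, 11, 1).

Rothe diagram D(w) (34 cells), 8 SE-corners (essential conditions):

[(1, 6, 0), (3, 4, 0), (6, 4, 1), (6, 8, 4), (6, 11, 5), (8, 2, 0), (8, 8, 5), (11, 1, 0)]


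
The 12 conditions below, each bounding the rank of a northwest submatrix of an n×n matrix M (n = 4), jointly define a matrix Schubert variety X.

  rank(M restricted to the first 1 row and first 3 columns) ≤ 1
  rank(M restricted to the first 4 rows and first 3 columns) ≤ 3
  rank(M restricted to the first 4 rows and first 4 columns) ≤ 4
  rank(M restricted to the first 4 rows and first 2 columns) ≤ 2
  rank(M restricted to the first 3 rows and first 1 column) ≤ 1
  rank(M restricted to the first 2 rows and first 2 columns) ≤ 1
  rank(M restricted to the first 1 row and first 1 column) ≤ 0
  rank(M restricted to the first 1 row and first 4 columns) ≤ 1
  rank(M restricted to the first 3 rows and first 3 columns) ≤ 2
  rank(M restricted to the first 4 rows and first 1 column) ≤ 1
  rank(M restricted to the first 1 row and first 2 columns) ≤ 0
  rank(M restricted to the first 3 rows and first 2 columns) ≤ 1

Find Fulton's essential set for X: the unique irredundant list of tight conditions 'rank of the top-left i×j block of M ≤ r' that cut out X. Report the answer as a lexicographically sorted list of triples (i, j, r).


Rank table r_w(4×4) implied by the 12 constraints:

  0 0 1 1
  1 1 2 2
  1 1 2 3
  1 2 3 4

giving w = (3, 1, 4, 2) via Δ²R.

D(w) has 3 cells with 2 SE-corners; essential set:

[(1, 2, 0), (3, 2, 1)]


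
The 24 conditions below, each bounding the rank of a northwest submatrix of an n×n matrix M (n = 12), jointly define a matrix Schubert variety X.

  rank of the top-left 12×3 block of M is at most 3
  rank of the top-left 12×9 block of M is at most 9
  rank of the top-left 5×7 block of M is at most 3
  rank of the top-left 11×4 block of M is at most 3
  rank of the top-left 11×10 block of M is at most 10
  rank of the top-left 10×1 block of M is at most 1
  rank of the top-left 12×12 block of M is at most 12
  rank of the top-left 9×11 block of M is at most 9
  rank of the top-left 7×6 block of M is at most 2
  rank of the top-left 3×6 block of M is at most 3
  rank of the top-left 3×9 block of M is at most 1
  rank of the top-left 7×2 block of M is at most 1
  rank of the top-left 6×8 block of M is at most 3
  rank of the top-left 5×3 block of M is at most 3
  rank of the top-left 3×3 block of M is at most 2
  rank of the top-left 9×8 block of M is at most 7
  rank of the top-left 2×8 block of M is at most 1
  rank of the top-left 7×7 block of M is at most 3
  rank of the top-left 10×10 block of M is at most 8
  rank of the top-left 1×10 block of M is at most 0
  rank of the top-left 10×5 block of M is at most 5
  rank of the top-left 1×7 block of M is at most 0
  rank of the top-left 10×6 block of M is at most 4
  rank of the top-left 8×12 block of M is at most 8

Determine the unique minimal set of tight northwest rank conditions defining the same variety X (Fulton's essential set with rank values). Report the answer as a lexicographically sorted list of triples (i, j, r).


Propagating the 24 rank bounds to every northwest block:

  0 0 0 0 0 0 0 0 0 0 1 1
  1 1 1 1 1 1 1 1 1 1 2 2
  1 1 1 1 1 1 1 1 1 2 3 3
  1 1 2 2 2 2 2 2 2 3 4 4
  1 1 2 2 2 2 3 3 3 4 5 5
  1 1 2 2 2 2 3 3 4 5 6 6
  1 1 2 2 2 2 3 4 5 6 7 7
  1 2 3 3 3 3 4 5 6 7 8 8
  1 2 3 3 4 4 5 6 7 8 9 9
  1 2 3 3 4 4 5 6 7 8 9 10
  1 2 3 3 4 5 6 7 8 9 10 11
  1 2 3 4 5 6 7 8 9 10 11 12

the unique w with this rank table is (11, 1, 10, 3, 7, 9, 8, 2, 5, 12, 6, 4).

7 SE-corners of the 36-cell Rothe diagram give Ess(w):

[(1, 10, 0), (3, 9, 1), (6, 8, 3), (7, 2, 1), (7, 6, 2), (10, 6, 4), (11, 4, 3)]


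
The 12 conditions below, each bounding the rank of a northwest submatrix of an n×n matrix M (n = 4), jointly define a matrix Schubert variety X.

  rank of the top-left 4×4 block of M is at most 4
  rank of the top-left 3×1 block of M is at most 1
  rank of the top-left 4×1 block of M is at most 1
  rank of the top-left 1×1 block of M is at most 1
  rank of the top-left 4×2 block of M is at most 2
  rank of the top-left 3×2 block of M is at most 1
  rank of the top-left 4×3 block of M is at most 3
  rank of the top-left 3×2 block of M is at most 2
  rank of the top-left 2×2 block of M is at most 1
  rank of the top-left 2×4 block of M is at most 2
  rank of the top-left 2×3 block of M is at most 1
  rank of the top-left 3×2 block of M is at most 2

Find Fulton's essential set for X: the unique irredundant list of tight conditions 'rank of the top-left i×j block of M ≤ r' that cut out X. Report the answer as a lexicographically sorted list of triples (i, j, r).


Computing R[i][j] = min implied NW-rank bound (n=4, 12 conditions):

  1  1  1  1
  1  1  1  2
  1  1  2  3
  1  2  3  4

giving w = (1, 4, 3, 2) via Δ²R.

Rothe diagram D(w) (3 cells), 2 SE-corners (essential conditions):

[(2, 3, 1), (3, 2, 1)]


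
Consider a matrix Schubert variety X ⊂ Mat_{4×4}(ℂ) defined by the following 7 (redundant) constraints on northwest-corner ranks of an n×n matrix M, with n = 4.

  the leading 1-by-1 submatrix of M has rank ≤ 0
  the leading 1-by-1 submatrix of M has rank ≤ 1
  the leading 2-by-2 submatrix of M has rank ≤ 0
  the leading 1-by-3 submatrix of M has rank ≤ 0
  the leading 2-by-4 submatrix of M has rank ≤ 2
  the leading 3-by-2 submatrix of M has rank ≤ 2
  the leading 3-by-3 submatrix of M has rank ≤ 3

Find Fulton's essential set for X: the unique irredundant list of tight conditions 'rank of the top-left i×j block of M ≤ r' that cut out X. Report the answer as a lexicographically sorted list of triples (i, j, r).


Rank table r_w(4×4) implied by the 7 constraints:

  row 1: 0, 0, 0, 1
  row 2: 0, 0, 1, 2
  row 3: 1, 1, 2, 3
  row 4: 1, 2, 3, 4

the unique w with this rank table is (4, 3, 1, 2).

2 SE-corners of the 5-cell Rothe diagram give Ess(w):

[(1, 3, 0), (2, 2, 0)]


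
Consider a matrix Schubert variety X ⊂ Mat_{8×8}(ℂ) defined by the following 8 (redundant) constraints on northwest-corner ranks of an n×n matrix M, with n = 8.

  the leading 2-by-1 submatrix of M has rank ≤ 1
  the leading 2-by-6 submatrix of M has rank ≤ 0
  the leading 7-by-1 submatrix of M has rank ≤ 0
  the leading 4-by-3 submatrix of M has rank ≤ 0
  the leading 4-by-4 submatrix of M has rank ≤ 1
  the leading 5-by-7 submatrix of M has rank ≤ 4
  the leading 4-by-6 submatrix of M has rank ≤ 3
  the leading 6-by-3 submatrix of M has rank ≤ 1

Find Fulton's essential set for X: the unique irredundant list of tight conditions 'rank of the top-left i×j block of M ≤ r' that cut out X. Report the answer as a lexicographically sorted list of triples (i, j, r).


Propagating the 8 rank bounds to every northwest block:

  0 0 0 0 0 0 1 1
  0 0 0 0 0 0 1 2
  0 0 0 1 1 1 2 3
  0 0 0 1 2 2 3 4
  0 1 1 2 3 3 4 5
  0 1 1 2 3 4 5 6
  0 1 2 3 4 5 6 7
  1 2 3 4 5 6 7 8

hence w(1..8) = (7, 8, 4, 5, 2, 6, 3, 1).

Fulton essential set (4 of the 22 Rothe cells):

[(2, 6, 0), (4, 3, 0), (6, 3, 1), (7, 1, 0)]


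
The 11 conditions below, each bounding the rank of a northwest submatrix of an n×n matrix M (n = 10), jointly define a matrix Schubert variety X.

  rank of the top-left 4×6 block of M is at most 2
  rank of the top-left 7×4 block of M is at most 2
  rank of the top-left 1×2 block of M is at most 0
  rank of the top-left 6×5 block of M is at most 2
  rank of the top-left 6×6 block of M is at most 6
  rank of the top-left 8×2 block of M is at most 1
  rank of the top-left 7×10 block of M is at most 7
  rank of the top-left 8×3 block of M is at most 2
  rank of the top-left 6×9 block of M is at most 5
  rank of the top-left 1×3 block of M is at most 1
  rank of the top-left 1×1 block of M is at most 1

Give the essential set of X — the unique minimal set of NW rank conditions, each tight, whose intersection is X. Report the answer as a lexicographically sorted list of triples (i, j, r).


Reconstructing r_w from the 11 given conditions:

  row 1: 0 | 0 | 1 | 1 | 1 | 1 | 1 | 1 | 1 | 1
  row 2: 1 | 1 | 2 | 2 | 2 | 2 | 2 | 2 | 2 | 2
  row 3: 1 | 1 | 2 | 2 | 2 | 2 | 3 | 3 | 3 | 3
  row 4: 1 | 1 | 2 | 2 | 2 | 2 | 3 | 4 | 4 | 4
  row 5: 1 | 1 | 2 | 2 | 2 | 3 | 4 | 5 | 5 | 5
  row 6: 1 | 1 | 2 | 2 | 2 | 3 | 4 | 5 | 5 | 6
  row 7: 1 | 1 | 2 | 2 | 3 | 4 | 5 | 6 | 6 | 7
  row 8: 1 | 1 | 2 | 3 | 4 | 5 | 6 | 7 | 7 | 8
  row 9: 1 | 2 | 3 | 4 | 5 | 6 | 7 | 8 | 8 | 9
  row 10: 1 | 2 | 3 | 4 | 5 | 6 | 7 | 8 | 9 | 10

giving w = (3, 1, 7, 8, 6, 10, 5, 4, 2, 9) via Δ²R.

6 SE-corners of the 20-cell Rothe diagram give Ess(w):

[(1, 2, 0), (4, 6, 2), (6, 5, 2), (6, 9, 5), (7, 4, 2), (8, 2, 1)]


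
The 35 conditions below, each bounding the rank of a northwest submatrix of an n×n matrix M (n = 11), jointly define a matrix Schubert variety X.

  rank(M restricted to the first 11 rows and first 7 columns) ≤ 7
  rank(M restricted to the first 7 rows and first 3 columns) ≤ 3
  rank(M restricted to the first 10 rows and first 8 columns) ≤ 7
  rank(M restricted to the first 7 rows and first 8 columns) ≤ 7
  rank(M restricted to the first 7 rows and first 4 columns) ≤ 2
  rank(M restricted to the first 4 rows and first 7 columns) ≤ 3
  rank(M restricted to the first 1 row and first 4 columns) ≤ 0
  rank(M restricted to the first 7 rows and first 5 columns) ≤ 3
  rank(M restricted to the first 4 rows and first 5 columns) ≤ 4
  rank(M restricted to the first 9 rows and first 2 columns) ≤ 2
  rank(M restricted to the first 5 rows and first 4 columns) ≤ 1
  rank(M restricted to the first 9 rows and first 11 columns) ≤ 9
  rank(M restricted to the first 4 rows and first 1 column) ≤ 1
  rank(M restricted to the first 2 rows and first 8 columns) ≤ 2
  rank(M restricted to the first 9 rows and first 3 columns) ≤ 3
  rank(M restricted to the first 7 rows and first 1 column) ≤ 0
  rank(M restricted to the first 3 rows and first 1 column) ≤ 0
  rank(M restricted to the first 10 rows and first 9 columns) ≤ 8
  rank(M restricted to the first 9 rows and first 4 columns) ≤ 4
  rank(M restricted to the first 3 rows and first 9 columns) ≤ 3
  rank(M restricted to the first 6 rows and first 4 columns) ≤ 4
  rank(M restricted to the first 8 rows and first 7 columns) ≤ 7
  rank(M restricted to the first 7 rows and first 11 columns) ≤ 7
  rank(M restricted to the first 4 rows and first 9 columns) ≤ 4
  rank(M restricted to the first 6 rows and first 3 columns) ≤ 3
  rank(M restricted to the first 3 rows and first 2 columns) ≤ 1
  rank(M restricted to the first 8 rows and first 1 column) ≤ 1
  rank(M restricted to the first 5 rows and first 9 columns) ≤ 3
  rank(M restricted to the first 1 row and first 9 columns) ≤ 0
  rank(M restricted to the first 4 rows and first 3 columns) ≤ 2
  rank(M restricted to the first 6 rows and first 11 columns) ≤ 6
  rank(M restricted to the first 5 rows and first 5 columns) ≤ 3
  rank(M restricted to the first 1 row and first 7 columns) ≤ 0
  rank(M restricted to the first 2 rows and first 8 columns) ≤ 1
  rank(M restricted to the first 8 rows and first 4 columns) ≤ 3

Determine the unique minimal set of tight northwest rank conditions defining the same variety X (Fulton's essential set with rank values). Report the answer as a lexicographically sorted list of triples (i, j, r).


Reconstructing r_w from the 35 given conditions:

  i=1: 0, 0, 0, 0, 0, 0, 0, 0, 0, 1, 1
  i=2: 0, 1, 1, 1, 1, 1, 1, 1, 1, 2, 2
  i=3: 0, 1, 1, 1, 2, 2, 2, 2, 2, 3, 3
  i=4: 0, 1, 1, 1, 2, 3, 3, 3, 3, 4, 4
  i=5: 0, 1, 1, 1, 2, 3, 3, 3, 3, 4, 5
  i=6: 0, 1, 2, 2, 3, 4, 4, 4, 4, 5, 6
  i=7: 0, 1, 2, 2, 3, 4, 5, 5, 5, 6, 7
  i=8: 1, 2, 3, 3, 4, 5, 6, 6, 6, 7, 8
  i=9: 1, 2, 3, 4, 5, 6, 7, 7, 7, 8, 9
  i=10: 1, 2, 3, 4, 5, 6, 7, 7, 8, 9, 10
  i=11: 1, 2, 3, 4, 5, 6, 7, 8, 9, 10, 11

second differences of R give the permutation w = (10, 2, 5, 6, 11, 3, 7, 1, 4, 9, 8).

Fulton essential set (6 of the 26 Rothe cells):

[(1, 9, 0), (5, 4, 1), (5, 9, 3), (7, 1, 0), (7, 4, 2), (10, 8, 7)]


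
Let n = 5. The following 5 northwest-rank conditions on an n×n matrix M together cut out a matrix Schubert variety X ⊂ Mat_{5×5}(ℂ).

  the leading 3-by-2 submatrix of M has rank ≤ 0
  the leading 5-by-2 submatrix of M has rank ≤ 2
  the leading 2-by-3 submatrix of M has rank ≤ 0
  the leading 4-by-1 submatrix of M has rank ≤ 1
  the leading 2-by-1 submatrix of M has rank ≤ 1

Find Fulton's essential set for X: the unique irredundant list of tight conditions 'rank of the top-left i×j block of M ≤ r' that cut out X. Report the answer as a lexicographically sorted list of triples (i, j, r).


The tightest implied rank at each (i,j), from the 5 conditions:

  R[1]: 0 0 0 1 1
  R[2]: 0 0 0 1 2
  R[3]: 0 0 1 2 3
  R[4]: 1 1 2 3 4
  R[5]: 1 2 3 4 5

so w = (4, 5, 3, 1, 2).

ℓ(w)=8; the 2 essential cells (i,j,r):

[(2, 3, 0), (3, 2, 0)]


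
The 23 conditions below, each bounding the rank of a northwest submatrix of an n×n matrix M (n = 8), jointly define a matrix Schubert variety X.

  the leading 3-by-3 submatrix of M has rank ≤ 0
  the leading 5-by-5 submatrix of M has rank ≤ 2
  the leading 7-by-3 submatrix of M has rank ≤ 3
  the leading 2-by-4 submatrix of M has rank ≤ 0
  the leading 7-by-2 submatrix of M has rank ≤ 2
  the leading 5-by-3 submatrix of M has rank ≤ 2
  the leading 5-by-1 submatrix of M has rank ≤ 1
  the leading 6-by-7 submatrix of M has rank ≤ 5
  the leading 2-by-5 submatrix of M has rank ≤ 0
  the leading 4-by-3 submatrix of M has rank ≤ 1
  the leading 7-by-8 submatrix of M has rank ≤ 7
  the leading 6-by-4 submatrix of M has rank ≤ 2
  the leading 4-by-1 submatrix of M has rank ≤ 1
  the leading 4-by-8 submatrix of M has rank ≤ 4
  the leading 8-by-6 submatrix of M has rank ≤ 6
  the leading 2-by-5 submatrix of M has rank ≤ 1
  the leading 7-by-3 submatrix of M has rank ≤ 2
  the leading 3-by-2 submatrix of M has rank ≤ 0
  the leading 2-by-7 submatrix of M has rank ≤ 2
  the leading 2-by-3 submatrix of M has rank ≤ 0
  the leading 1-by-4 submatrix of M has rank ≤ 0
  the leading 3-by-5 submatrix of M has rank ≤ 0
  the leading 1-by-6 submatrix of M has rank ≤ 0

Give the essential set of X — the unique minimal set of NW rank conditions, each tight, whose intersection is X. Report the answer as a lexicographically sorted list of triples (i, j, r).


Reconstructing r_w from the 23 given conditions:

  R[1]: 0, 0, 0, 0, 0, 0, 1, 1
  R[2]: 0, 0, 0, 0, 0, 1, 2, 2
  R[3]: 0, 0, 0, 0, 0, 1, 2, 3
  R[4]: 1, 1, 1, 1, 1, 2, 3, 4
  R[5]: 1, 2, 2, 2, 2, 3, 4, 5
  R[6]: 1, 2, 2, 2, 3, 4, 5, 6
  R[7]: 1, 2, 2, 3, 4, 5, 6, 7
  R[8]: 1, 2, 3, 4, 5, 6, 7, 8

giving w = (7, 6, 8, 1, 2, 5, 4, 3) via Δ²R.

Fulton essential set (4 of the 19 Rothe cells):

[(1, 6, 0), (3, 5, 0), (6, 4, 2), (7, 3, 2)]


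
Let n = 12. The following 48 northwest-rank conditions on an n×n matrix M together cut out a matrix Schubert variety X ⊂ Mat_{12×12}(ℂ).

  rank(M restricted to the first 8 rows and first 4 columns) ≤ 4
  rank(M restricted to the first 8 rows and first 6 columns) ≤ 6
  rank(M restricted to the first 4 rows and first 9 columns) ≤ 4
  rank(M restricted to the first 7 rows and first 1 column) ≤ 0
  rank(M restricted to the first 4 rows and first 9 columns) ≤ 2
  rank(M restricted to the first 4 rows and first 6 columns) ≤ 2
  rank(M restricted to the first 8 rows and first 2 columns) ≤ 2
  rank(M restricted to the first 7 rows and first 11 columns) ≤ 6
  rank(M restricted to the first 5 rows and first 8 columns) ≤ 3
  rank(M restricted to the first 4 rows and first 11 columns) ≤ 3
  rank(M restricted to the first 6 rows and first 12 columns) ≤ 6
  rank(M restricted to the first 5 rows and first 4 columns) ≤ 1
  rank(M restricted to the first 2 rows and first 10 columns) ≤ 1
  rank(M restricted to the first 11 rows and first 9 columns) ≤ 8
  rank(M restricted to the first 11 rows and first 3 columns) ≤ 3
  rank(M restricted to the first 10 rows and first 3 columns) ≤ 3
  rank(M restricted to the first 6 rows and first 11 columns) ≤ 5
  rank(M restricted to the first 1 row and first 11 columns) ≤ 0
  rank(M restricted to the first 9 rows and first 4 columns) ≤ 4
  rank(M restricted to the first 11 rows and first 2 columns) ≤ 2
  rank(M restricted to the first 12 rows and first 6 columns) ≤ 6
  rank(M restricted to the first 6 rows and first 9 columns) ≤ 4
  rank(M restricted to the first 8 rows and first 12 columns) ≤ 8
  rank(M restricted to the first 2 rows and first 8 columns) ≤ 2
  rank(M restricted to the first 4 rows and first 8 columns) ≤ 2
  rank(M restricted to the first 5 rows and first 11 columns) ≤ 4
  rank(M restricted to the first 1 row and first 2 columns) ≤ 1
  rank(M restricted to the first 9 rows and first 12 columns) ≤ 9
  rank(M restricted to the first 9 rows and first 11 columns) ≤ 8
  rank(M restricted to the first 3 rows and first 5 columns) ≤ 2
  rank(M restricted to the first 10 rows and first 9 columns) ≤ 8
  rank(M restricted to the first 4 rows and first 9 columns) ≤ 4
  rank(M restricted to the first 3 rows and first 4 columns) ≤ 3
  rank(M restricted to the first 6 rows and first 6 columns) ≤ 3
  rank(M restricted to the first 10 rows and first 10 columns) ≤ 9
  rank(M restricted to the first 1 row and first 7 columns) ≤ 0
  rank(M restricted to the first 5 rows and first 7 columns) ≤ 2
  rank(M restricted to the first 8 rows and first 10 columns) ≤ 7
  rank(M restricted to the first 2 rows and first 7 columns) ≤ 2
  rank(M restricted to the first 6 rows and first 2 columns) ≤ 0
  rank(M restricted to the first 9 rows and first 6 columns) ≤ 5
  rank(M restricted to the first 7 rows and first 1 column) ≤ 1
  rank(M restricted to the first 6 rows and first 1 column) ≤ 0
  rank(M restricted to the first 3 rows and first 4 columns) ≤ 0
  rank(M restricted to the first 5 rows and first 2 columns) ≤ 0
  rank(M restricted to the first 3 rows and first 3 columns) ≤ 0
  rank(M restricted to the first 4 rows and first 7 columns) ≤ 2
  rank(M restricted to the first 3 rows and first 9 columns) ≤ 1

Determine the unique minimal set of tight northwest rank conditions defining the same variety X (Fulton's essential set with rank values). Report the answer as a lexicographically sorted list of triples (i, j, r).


Propagating the 48 rank bounds to every northwest block:

  0 0 0 0 0 0 0 0 0 0 0 1
  0 0 0 0 1 1 1 1 1 1 1 2
  0 0 0 0 1 1 1 1 1 2 2 3
  0 0 1 1 2 2 2 2 2 3 3 4
  0 0 1 1 2 2 2 3 3 4 4 5
  0 0 1 2 3 3 3 4 4 5 5 6
  0 1 2 3 4 4 4 5 5 6 6 7
  1 2 3 4 5 5 5 6 6 7 7 8
  1 2 3 4 5 5 6 7 7 8 8 9
  1 2 3 4 5 6 7 8 8 9 9 10
  1 2 3 4 5 6 7 8 8 9 10 11
  1 2 3 4 5 6 7 8 9 10 11 12

hence w(1..12) = (12, 5, 10, 3, 8, 4, 2, 1, 7, 6, 11, 9).

Rothe diagram D(w) (35 cells), 9 SE-corners (essential conditions):

[(1, 11, 0), (3, 4, 0), (3, 9, 1), (5, 4, 1), (5, 7, 2), (6, 2, 0), (7, 1, 0), (9, 6, 5), (11, 9, 8)]


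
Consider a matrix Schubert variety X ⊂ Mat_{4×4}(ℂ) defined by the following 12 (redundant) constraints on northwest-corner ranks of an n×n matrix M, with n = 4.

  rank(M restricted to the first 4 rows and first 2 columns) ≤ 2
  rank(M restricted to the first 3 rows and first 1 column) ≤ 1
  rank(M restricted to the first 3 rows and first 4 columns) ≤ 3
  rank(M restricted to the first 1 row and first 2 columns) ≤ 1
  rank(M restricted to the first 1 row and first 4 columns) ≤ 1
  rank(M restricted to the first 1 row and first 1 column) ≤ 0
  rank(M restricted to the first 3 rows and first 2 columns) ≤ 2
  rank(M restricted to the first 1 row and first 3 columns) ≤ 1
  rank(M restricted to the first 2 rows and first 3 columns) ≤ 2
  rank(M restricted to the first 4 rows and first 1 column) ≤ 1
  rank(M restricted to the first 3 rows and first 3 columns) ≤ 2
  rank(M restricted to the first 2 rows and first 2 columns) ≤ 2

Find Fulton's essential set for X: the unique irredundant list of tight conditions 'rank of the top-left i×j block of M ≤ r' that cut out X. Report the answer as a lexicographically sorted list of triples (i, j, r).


Rank table r_w(4×4) implied by the 12 constraints:

  0, 1, 1, 1
  1, 2, 2, 2
  1, 2, 2, 3
  1, 2, 3, 4

reading off 1-entries of Δ²R: w = (2, 1, 4, 3).

|D(w)|=2, |Ess(w)|=2:

[(1, 1, 0), (3, 3, 2)]
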